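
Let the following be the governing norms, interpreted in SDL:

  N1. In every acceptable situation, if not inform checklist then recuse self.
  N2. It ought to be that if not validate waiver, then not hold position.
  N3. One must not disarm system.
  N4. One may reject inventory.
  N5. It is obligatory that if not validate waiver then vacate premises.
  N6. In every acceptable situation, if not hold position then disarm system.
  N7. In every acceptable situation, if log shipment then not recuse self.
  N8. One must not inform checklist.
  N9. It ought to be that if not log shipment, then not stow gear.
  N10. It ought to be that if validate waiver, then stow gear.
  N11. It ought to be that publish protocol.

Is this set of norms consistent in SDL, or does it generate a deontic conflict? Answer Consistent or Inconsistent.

Inconsistent

F(disarm_system) at premise 3 means O(¬disarm_system).
Premise 6, O(¬hold_position → disarm_system), contraposes to O(¬disarm_system → hold_position); with O(¬disarm_system) we get O(hold_position).
Premise 2 is O(¬validate_waiver → ¬hold_position); contrapositively O(hold_position → validate_waiver). Since O(hold_position) holds, K gives O(validate_waiver).
Applying K to premise 10 (O(validate_waiver → stow_gear)) and O(validate_waiver) yields O(stow_gear).
Premise 9, O(¬log_shipment → ¬stow_gear), contraposes to O(stow_gear → log_shipment); with O(stow_gear) we get O(log_shipment).
Premise 7 is O(log_shipment → ¬recuse_self); since O(log_shipment), deontic closure gives O(¬recuse_self).
Premise 1 is O(¬inform_checklist → recuse_self); contrapositively O(¬recuse_self → inform_checklist). Since O(¬recuse_self) holds, K gives O(inform_checklist).
But premise 8, F(inform_checklist), means O(¬inform_checklist).
We now have both O(inform_checklist) and O(¬inform_checklist) — inform_checklist is simultaneously obligatory and forbidden, violating the D-axiom.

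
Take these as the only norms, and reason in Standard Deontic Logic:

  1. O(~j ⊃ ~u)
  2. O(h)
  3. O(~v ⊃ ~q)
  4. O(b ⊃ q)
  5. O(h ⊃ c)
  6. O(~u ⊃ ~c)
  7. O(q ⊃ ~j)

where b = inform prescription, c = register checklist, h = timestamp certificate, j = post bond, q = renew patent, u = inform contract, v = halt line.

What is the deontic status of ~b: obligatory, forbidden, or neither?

Obligatory

From premise 2 we have O(h).
With premise 5, O(h ⊃ c), the K-axiom yields O(c).
The contrapositive of premise 6 (O(~u ⊃ ~c)) is O(c ⊃ u), and O(c) is already established, so O(u).
Premise 1 is O(~j ⊃ ~u); contrapositively O(u ⊃ j). Since O(u) holds, K gives O(j).
Premise 7, O(q ⊃ ~j), contraposes to O(j ⊃ ~q); with O(j) we get O(~q).
Premise 4, O(b ⊃ q), contraposes to O(~q ⊃ ~b); with O(~q) we get O(~b).
Premise 3 does not contribute to this derivation.
Hence ~b is obligatory.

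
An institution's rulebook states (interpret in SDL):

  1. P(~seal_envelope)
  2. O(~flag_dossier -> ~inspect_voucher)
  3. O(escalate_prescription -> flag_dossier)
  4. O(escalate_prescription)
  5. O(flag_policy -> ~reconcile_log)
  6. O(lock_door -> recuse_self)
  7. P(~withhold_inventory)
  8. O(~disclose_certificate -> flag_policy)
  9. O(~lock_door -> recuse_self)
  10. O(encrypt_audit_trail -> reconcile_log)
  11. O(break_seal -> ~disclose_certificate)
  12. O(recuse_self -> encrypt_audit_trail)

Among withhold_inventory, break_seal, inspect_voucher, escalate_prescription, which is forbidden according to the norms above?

Premises 6 and 9 cover both cases: O(lock_door -> recuse_self) and O(~lock_door -> recuse_self). Since lock_door ∨ ~lock_door is a tautology, O(recuse_self) follows.
With premise 12, O(recuse_self -> encrypt_audit_trail), the K-axiom yields O(encrypt_audit_trail).
With premise 10, O(encrypt_audit_trail -> reconcile_log), the K-axiom yields O(reconcile_log).
Premise 5 is O(flag_policy -> ~reconcile_log); contrapositively O(reconcile_log -> ~flag_policy). Since O(reconcile_log) holds, K gives O(~flag_policy).
The contrapositive of premise 8 (O(~disclose_certificate -> flag_policy)) is O(~flag_policy -> disclose_certificate), and O(~flag_policy) is already established, so O(disclose_certificate).
Premise 11, O(break_seal -> ~disclose_certificate), contraposes to O(disclose_certificate -> ~break_seal); with O(disclose_certificate) we get O(~break_seal).
So O(~break_seal) holds, i.e. break_seal is forbidden. None of the other listed options is forbidden under the premises.

break_seal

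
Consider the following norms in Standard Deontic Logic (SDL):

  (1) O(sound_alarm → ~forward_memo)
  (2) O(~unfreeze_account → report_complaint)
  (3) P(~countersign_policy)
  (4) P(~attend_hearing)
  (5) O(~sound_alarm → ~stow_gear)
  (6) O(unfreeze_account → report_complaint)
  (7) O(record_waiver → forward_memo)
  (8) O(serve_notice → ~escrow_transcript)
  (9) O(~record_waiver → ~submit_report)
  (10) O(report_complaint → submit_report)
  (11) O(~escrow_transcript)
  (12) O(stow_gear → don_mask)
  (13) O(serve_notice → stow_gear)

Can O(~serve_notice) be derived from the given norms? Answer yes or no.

By case analysis on unfreeze_account: premise 6 gives O(unfreeze_account → report_complaint) and premise 2 gives O(~unfreeze_account → report_complaint), so O(report_complaint) either way.
From O(report_complaint) and premise 10, O(report_complaint → submit_report), we obtain O(submit_report).
The contrapositive of premise 9 (O(~record_waiver → ~submit_report)) is O(submit_report → record_waiver), and O(submit_report) is already established, so O(record_waiver).
Applying K to premise 7 (O(record_waiver → forward_memo)) and O(record_waiver) yields O(forward_memo).
Premise 1, O(sound_alarm → ~forward_memo), contraposes to O(forward_memo → ~sound_alarm); with O(forward_memo) we get O(~sound_alarm).
Premise 5 is O(~sound_alarm → ~stow_gear); since O(~sound_alarm), deontic closure gives O(~stow_gear).
Premise 13 is O(serve_notice → stow_gear); contrapositively O(~stow_gear → ~serve_notice). Since O(~stow_gear) holds, K gives O(~serve_notice).
Premises 3, 4, 8, 11, 12 do not contribute to this derivation.
So O(~serve_notice) follows.

Yes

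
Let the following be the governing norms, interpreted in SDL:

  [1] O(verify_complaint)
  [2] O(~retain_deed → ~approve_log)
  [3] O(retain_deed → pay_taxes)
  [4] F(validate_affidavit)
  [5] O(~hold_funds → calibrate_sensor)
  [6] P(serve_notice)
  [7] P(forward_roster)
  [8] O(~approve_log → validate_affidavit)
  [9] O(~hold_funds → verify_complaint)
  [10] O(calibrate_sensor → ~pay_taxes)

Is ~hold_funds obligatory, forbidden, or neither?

Premise 4, F(validate_affidavit), is equivalent to O(~validate_affidavit).
Premise 8, O(~approve_log → validate_affidavit), contraposes to O(~validate_affidavit → approve_log); with O(~validate_affidavit) we get O(approve_log).
Premise 2 is O(~retain_deed → ~approve_log); contrapositively O(approve_log → retain_deed). Since O(approve_log) holds, K gives O(retain_deed).
Applying K to premise 3 (O(retain_deed → pay_taxes)) and O(retain_deed) yields O(pay_taxes).
The contrapositive of premise 10 (O(calibrate_sensor → ~pay_taxes)) is O(pay_taxes → ~calibrate_sensor), and O(pay_taxes) is already established, so O(~calibrate_sensor).
Premise 5 is O(~hold_funds → calibrate_sensor); contrapositively O(~calibrate_sensor → hold_funds). Since O(~calibrate_sensor) holds, K gives O(hold_funds).
Premises 1, 6, 7, 9 do not contribute to this derivation.
Thus O(hold_funds), which is F(~hold_funds): ~hold_funds is forbidden.

Forbidden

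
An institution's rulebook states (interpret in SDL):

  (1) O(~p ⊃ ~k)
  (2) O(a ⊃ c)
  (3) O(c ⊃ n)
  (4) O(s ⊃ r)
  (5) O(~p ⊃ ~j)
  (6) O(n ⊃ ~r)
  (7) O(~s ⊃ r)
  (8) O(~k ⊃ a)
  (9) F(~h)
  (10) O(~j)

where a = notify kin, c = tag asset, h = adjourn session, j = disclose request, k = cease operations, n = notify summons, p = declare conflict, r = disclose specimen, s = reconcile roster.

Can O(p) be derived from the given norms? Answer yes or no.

By case analysis on s: premise 4 gives O(s ⊃ r) and premise 7 gives O(~s ⊃ r), so O(r) either way.
Premise 6 is O(n ⊃ ~r); contrapositively O(r ⊃ ~n). Since O(r) holds, K gives O(~n).
The contrapositive of premise 3 (O(c ⊃ n)) is O(~n ⊃ ~c), and O(~n) is already established, so O(~c).
The contrapositive of premise 2 (O(a ⊃ c)) is O(~c ⊃ ~a), and O(~c) is already established, so O(~a).
Premise 8 is O(~k ⊃ a); contrapositively O(~a ⊃ k). Since O(~a) holds, K gives O(k).
The contrapositive of premise 1 (O(~p ⊃ ~k)) is O(k ⊃ p), and O(k) is already established, so O(p).
Premises 5, 9, 10 do not contribute to this derivation.
So O(p) follows.

Yes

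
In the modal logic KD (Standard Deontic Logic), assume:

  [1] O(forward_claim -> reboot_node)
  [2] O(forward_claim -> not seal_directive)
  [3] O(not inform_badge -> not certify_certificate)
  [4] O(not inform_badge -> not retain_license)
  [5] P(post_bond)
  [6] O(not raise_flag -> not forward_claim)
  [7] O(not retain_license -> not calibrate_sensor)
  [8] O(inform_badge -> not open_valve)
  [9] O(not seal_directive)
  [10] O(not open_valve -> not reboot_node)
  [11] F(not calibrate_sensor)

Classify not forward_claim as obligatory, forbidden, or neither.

F(not calibrate_sensor) at premise 11 means O(calibrate_sensor).
Premise 7, O(not retain_license -> not calibrate_sensor), contraposes to O(calibrate_sensor -> retain_license); with O(calibrate_sensor) we get O(retain_license).
The contrapositive of premise 4 (O(not inform_badge -> not retain_license)) is O(retain_license -> inform_badge), and O(retain_license) is already established, so O(inform_badge).
With premise 8, O(inform_badge -> not open_valve), the K-axiom yields O(not open_valve).
From O(not open_valve) and premise 10, O(not open_valve -> not reboot_node), we obtain O(not reboot_node).
The contrapositive of premise 1 (O(forward_claim -> reboot_node)) is O(not reboot_node -> not forward_claim), and O(not reboot_node) is already established, so O(not forward_claim).
Premises 2, 3, 5, 6, 9 do not contribute to this derivation.
Hence not forward_claim is obligatory.

Obligatory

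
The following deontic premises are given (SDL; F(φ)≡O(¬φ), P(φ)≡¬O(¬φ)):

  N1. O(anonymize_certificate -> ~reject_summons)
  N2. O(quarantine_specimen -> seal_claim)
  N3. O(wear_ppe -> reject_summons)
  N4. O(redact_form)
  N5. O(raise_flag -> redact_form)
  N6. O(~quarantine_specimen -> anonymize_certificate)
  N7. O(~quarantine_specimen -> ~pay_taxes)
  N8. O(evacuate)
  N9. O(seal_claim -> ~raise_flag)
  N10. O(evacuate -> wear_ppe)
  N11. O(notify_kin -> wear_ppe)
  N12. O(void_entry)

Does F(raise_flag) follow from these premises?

Premise 8 states O(evacuate) outright.
From O(evacuate) and premise 10, O(evacuate -> wear_ppe), we obtain O(wear_ppe).
Premise 3 is O(wear_ppe -> reject_summons); since O(wear_ppe), deontic closure gives O(reject_summons).
The contrapositive of premise 1 (O(anonymize_certificate -> ~reject_summons)) is O(reject_summons -> ~anonymize_certificate), and O(reject_summons) is already established, so O(~anonymize_certificate).
Premise 6, O(~quarantine_specimen -> anonymize_certificate), contraposes to O(~anonymize_certificate -> quarantine_specimen); with O(~anonymize_certificate) we get O(quarantine_specimen).
Applying K to premise 2 (O(quarantine_specimen -> seal_claim)) and O(quarantine_specimen) yields O(seal_claim).
From O(seal_claim) and premise 9, O(seal_claim -> ~raise_flag), we obtain O(~raise_flag).
Premises 4, 5, 7, 11, 12 do not contribute to this derivation.
So O(~raise_flag) holds, i.e. F(raise_flag). The claim follows.

Yes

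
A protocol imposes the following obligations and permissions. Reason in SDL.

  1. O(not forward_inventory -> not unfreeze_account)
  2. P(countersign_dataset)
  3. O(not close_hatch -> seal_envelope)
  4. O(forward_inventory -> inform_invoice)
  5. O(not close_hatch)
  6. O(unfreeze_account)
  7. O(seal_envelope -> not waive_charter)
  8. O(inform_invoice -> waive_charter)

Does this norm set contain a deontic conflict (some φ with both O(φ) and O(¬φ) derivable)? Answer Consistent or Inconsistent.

Inconsistent

Premise 6 gives O(unfreeze_account).
The contrapositive of premise 1 (O(not forward_inventory -> not unfreeze_account)) is O(unfreeze_account -> forward_inventory), and O(unfreeze_account) is already established, so O(forward_inventory).
With premise 4, O(forward_inventory -> inform_invoice), the K-axiom yields O(inform_invoice).
With premise 8, O(inform_invoice -> waive_charter), the K-axiom yields O(waive_charter).
The contrapositive of premise 7 (O(seal_envelope -> not waive_charter)) is O(waive_charter -> not seal_envelope), and O(waive_charter) is already established, so O(not seal_envelope).
The contrapositive of premise 3 (O(not close_hatch -> seal_envelope)) is O(not seal_envelope -> close_hatch), and O(not seal_envelope) is already established, so O(close_hatch).
However, premise 5 gives O(not close_hatch).
We now have both O(close_hatch) and O(not close_hatch) — close_hatch is simultaneously obligatory and forbidden, violating the D-axiom.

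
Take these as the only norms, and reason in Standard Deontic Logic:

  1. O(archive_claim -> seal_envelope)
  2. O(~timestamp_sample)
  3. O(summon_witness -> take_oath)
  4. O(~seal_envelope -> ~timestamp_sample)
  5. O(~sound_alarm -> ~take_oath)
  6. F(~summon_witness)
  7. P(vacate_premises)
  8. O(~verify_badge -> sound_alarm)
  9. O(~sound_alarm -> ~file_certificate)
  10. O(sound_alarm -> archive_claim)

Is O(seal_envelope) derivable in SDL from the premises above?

Premise 6, F(~summon_witness), is equivalent to O(summon_witness).
With premise 3, O(summon_witness -> take_oath), the K-axiom yields O(take_oath).
Premise 5 is O(~sound_alarm -> ~take_oath); contrapositively O(take_oath -> sound_alarm). Since O(take_oath) holds, K gives O(sound_alarm).
From O(sound_alarm) and premise 10, O(sound_alarm -> archive_claim), we obtain O(archive_claim).
Premise 1 is O(archive_claim -> seal_envelope); since O(archive_claim), deontic closure gives O(seal_envelope).
Premises 2, 4, 7, 8, 9 do not contribute to this derivation.
So O(seal_envelope) follows.

Yes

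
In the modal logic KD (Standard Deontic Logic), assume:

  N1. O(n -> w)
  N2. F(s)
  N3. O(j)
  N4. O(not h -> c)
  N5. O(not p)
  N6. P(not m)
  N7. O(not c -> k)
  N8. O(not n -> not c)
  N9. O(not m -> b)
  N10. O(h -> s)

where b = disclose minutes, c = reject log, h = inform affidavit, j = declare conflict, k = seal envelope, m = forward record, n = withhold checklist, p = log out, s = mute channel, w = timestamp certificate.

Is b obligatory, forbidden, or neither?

Neither

Premise 9 is O(not m -> b), but O(not m) is not derivable from the premises (the permission P(not m) asserts only not O(m), not O(not m)), so it does not yield O(b).
No premise or chain of K-axiom applications forces O(b), and none forces O(not b). So b is neither obligatory nor forbidden under these norms.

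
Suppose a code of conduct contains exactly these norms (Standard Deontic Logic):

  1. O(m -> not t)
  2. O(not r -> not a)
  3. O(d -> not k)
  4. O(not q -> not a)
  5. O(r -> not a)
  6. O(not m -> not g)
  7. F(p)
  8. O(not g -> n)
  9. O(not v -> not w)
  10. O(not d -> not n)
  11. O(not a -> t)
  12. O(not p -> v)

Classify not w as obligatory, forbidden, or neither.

Premise 9 is O(not v -> not w), but O(not v) is not derivable from the premises, so it does not yield O(not w).
No premise or chain of K-axiom applications forces O(not w), and none forces O(w). So not w is neither obligatory nor forbidden under these norms.

Neither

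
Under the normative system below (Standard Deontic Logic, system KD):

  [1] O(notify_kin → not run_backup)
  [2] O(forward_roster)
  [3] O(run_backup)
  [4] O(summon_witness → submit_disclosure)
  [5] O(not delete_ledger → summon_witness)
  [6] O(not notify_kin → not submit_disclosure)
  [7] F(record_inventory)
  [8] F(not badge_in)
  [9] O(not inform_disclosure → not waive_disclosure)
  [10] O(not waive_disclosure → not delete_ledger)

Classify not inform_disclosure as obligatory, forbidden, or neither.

Forbidden

From premise 3 we have O(run_backup).
Premise 1, O(notify_kin → not run_backup), contraposes to O(run_backup → not notify_kin); with O(run_backup) we get O(not notify_kin).
Premise 6 is O(not notify_kin → not submit_disclosure); since O(not notify_kin), deontic closure gives O(not submit_disclosure).
The contrapositive of premise 4 (O(summon_witness → submit_disclosure)) is O(not submit_disclosure → not summon_witness), and O(not submit_disclosure) is already established, so O(not summon_witness).
Premise 5 is O(not delete_ledger → summon_witness); contrapositively O(not summon_witness → delete_ledger). Since O(not summon_witness) holds, K gives O(delete_ledger).
Premise 10, O(not waive_disclosure → not delete_ledger), contraposes to O(delete_ledger → waive_disclosure); with O(delete_ledger) we get O(waive_disclosure).
Premise 9, O(not inform_disclosure → not waive_disclosure), contraposes to O(waive_disclosure → inform_disclosure); with O(waive_disclosure) we get O(inform_disclosure).
Premises 2, 7, 8 do not contribute to this derivation.
Thus O(inform_disclosure), which is F(not inform_disclosure): not inform_disclosure is forbidden.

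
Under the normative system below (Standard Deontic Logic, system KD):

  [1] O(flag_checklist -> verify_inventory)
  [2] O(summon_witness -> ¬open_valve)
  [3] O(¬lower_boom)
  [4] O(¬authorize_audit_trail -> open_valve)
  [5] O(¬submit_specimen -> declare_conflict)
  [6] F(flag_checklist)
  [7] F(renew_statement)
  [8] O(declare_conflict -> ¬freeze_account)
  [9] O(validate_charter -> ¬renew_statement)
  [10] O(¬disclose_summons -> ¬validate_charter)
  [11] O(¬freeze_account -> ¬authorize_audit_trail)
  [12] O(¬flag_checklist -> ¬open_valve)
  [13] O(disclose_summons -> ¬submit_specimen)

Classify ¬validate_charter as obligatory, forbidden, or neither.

Obligatory

F(flag_checklist) at premise 6 means O(¬flag_checklist).
Premise 12 is O(¬flag_checklist -> ¬open_valve); since O(¬flag_checklist), deontic closure gives O(¬open_valve).
Premise 4 is O(¬authorize_audit_trail -> open_valve); contrapositively O(¬open_valve -> authorize_audit_trail). Since O(¬open_valve) holds, K gives O(authorize_audit_trail).
Premise 11 is O(¬freeze_account -> ¬authorize_audit_trail); contrapositively O(authorize_audit_trail -> freeze_account). Since O(authorize_audit_trail) holds, K gives O(freeze_account).
Premise 8, O(declare_conflict -> ¬freeze_account), contraposes to O(freeze_account -> ¬declare_conflict); with O(freeze_account) we get O(¬declare_conflict).
Premise 5, O(¬submit_specimen -> declare_conflict), contraposes to O(¬declare_conflict -> submit_specimen); with O(¬declare_conflict) we get O(submit_specimen).
The contrapositive of premise 13 (O(disclose_summons -> ¬submit_specimen)) is O(submit_specimen -> ¬disclose_summons), and O(submit_specimen) is already established, so O(¬disclose_summons).
Applying K to premise 10 (O(¬disclose_summons -> ¬validate_charter)) and O(¬disclose_summons) yields O(¬validate_charter).
Premises 1, 2, 3, 7, 9 do not contribute to this derivation.
Hence ¬validate_charter is obligatory.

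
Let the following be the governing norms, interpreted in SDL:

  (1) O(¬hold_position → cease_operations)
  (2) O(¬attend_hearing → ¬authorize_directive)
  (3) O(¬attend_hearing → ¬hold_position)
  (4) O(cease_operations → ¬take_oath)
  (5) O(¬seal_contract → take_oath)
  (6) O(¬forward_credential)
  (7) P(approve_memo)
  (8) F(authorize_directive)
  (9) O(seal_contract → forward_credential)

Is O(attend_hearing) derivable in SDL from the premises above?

Yes

From premise 6 we have O(¬forward_credential).
The contrapositive of premise 9 (O(seal_contract → forward_credential)) is O(¬forward_credential → ¬seal_contract), and O(¬forward_credential) is already established, so O(¬seal_contract).
With premise 5, O(¬seal_contract → take_oath), the K-axiom yields O(take_oath).
Premise 4 is O(cease_operations → ¬take_oath); contrapositively O(take_oath → ¬cease_operations). Since O(take_oath) holds, K gives O(¬cease_operations).
The contrapositive of premise 1 (O(¬hold_position → cease_operations)) is O(¬cease_operations → hold_position), and O(¬cease_operations) is already established, so O(hold_position).
The contrapositive of premise 3 (O(¬attend_hearing → ¬hold_position)) is O(hold_position → attend_hearing), and O(hold_position) is already established, so O(attend_hearing).
Premises 2, 7, 8 do not contribute to this derivation.
So O(attend_hearing) follows.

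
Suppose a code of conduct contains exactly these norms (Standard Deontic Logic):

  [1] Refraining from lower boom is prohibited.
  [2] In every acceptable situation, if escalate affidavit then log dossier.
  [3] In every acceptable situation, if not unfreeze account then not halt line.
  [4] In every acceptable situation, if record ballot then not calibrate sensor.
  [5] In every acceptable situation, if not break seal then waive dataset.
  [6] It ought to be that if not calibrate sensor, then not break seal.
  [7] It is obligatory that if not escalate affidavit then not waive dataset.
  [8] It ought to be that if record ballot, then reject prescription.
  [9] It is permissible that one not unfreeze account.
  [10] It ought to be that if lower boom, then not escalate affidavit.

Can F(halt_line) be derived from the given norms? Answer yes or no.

No

Premise 3 is O(¬unfreeze_account → ¬halt_line), but O(¬unfreeze_account) is not derivable from the premises (the permission P(¬unfreeze_account) asserts only ¬O(unfreeze_account), not O(¬unfreeze_account)), so it does not yield O(¬halt_line).
No other premise forces O(¬halt_line). An ideal world satisfying every premise can still have halt_line true, so F(halt_line) is not derivable.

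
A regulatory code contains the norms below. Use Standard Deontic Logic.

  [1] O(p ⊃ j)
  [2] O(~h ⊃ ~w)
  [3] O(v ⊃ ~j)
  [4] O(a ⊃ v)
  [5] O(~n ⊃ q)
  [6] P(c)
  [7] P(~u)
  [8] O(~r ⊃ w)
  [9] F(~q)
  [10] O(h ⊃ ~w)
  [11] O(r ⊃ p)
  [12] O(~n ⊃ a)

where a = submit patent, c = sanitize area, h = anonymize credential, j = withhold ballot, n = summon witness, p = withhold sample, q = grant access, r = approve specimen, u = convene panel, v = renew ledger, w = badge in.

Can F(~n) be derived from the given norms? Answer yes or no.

Yes

Premises 2 and 10 cover both cases: O(~h ⊃ ~w) and O(h ⊃ ~w). Since ~h ∨ h is a tautology, O(~w) follows.
Premise 8 is O(~r ⊃ w); contrapositively O(~w ⊃ r). Since O(~w) holds, K gives O(r).
Applying K to premise 11 (O(r ⊃ p)) and O(r) yields O(p).
Applying K to premise 1 (O(p ⊃ j)) and O(p) yields O(j).
Premise 3, O(v ⊃ ~j), contraposes to O(j ⊃ ~v); with O(j) we get O(~v).
The contrapositive of premise 4 (O(a ⊃ v)) is O(~v ⊃ ~a), and O(~v) is already established, so O(~a).
The contrapositive of premise 12 (O(~n ⊃ a)) is O(~a ⊃ n), and O(~a) is already established, so O(n).
Premises 5, 6, 7, 9 do not contribute to this derivation.
So O(n) holds, i.e. F(~n). The claim follows.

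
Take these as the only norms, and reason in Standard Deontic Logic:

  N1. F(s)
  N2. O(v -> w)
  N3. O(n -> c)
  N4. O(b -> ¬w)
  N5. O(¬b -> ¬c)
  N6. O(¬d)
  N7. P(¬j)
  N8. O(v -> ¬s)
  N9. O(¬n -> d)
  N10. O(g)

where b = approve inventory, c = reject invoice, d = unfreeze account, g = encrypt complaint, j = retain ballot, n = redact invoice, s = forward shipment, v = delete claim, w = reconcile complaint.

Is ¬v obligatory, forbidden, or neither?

From premise 6 we have O(¬d).
Premise 9, O(¬n -> d), contraposes to O(¬d -> n); with O(¬d) we get O(n).
With premise 3, O(n -> c), the K-axiom yields O(c).
Premise 5 is O(¬b -> ¬c); contrapositively O(c -> b). Since O(c) holds, K gives O(b).
Applying K to premise 4 (O(b -> ¬w)) and O(b) yields O(¬w).
The contrapositive of premise 2 (O(v -> w)) is O(¬w -> ¬v), and O(¬w) is already established, so O(¬v).
Premises 1, 7, 8, 10 do not contribute to this derivation.
Hence ¬v is obligatory.

Obligatory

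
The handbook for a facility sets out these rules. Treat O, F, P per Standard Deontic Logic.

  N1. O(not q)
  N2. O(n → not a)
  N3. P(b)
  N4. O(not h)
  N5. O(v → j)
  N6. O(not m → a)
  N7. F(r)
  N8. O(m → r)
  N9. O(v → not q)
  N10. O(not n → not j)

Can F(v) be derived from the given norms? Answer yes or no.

Yes

F(r) at premise 7 means O(not r).
The contrapositive of premise 8 (O(m → r)) is O(not r → not m), and O(not r) is already established, so O(not m).
With premise 6, O(not m → a), the K-axiom yields O(a).
Premise 2, O(n → not a), contraposes to O(a → not n); with O(a) we get O(not n).
Applying K to premise 10 (O(not n → not j)) and O(not n) yields O(not j).
The contrapositive of premise 5 (O(v → j)) is O(not j → not v), and O(not j) is already established, so O(not v).
Premises 1, 3, 4, 9 do not contribute to this derivation.
So O(not v) holds, i.e. F(v). The claim follows.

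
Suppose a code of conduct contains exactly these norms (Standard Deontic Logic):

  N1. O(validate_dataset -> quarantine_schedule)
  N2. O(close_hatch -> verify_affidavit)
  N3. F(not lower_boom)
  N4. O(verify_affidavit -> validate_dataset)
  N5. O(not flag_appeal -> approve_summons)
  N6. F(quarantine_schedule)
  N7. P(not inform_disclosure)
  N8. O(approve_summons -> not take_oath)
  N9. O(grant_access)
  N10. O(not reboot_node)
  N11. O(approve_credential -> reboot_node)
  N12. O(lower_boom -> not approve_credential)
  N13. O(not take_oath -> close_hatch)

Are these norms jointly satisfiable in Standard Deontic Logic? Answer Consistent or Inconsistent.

Premise 11 is O(approve_credential -> reboot_node), but O(approve_credential) is not derivable from the premises, so it does not yield O(reboot_node).
So O(reboot_node) is not derivable, and the apparent clash with O(not reboot_node) does not arise.
A world satisfying every obligation exists (e.g. approve_credential=false, approve_summons=false, close_hatch=false, flag_appeal=true, grant_access=true, inform_disclosure=false, lower_boom=true, quarantine_schedule=false, reboot_node=false, take_oath=true, validate_dataset=false, verify_affidavit=false); no atom is both obligatory and forbidden, so the set is consistent.

Consistent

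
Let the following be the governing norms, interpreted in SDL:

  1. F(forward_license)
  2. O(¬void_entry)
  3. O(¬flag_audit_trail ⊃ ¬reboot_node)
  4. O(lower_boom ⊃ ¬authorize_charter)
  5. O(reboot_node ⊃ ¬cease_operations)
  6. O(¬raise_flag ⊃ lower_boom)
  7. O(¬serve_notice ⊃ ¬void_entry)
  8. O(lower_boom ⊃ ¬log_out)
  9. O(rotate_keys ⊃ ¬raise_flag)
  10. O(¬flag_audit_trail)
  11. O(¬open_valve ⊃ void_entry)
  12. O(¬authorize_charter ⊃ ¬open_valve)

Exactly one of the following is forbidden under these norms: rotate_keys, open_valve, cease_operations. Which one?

From premise 2 we have O(¬void_entry).
Premise 11, O(¬open_valve ⊃ void_entry), contraposes to O(¬void_entry ⊃ open_valve); with O(¬void_entry) we get O(open_valve).
Premise 12 is O(¬authorize_charter ⊃ ¬open_valve); contrapositively O(open_valve ⊃ authorize_charter). Since O(open_valve) holds, K gives O(authorize_charter).
Premise 4 is O(lower_boom ⊃ ¬authorize_charter); contrapositively O(authorize_charter ⊃ ¬lower_boom). Since O(authorize_charter) holds, K gives O(¬lower_boom).
Premise 6, O(¬raise_flag ⊃ lower_boom), contraposes to O(¬lower_boom ⊃ raise_flag); with O(¬lower_boom) we get O(raise_flag).
The contrapositive of premise 9 (O(rotate_keys ⊃ ¬raise_flag)) is O(raise_flag ⊃ ¬rotate_keys), and O(raise_flag) is already established, so O(¬rotate_keys).
So O(¬rotate_keys) holds, i.e. rotate_keys is forbidden. None of the other listed options is forbidden under the premises.

rotate_keys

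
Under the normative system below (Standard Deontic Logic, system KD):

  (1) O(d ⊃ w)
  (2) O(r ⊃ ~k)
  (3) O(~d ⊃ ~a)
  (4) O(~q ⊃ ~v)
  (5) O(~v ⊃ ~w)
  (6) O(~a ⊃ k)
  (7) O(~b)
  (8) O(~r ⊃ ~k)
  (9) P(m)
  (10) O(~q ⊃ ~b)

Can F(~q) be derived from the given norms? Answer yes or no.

Premises 2 and 8 cover both cases: O(r ⊃ ~k) and O(~r ⊃ ~k). Since r ∨ ~r is a tautology, O(~k) follows.
The contrapositive of premise 6 (O(~a ⊃ k)) is O(~k ⊃ a), and O(~k) is already established, so O(a).
Premise 3 is O(~d ⊃ ~a); contrapositively O(a ⊃ d). Since O(a) holds, K gives O(d).
Premise 1 is O(d ⊃ w); since O(d), deontic closure gives O(w).
The contrapositive of premise 5 (O(~v ⊃ ~w)) is O(w ⊃ v), and O(w) is already established, so O(v).
The contrapositive of premise 4 (O(~q ⊃ ~v)) is O(v ⊃ q), and O(v) is already established, so O(q).
Premises 7, 9, 10 do not contribute to this derivation.
So O(q) holds, i.e. F(~q). The claim follows.

Yes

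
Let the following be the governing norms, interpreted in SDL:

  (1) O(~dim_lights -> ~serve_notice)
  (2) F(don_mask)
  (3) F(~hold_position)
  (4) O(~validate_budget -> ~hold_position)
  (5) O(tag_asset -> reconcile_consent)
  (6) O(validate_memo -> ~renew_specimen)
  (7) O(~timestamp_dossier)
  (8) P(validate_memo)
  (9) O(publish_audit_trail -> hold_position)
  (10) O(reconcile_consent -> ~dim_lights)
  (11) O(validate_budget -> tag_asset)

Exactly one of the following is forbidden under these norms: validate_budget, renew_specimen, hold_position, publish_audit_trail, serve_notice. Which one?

Premise 3, F(~hold_position), is equivalent to O(hold_position).
Premise 4 is O(~validate_budget -> ~hold_position); contrapositively O(hold_position -> validate_budget). Since O(hold_position) holds, K gives O(validate_budget).
Premise 11 is O(validate_budget -> tag_asset); since O(validate_budget), deontic closure gives O(tag_asset).
With premise 5, O(tag_asset -> reconcile_consent), the K-axiom yields O(reconcile_consent).
With premise 10, O(reconcile_consent -> ~dim_lights), the K-axiom yields O(~dim_lights).
With premise 1, O(~dim_lights -> ~serve_notice), the K-axiom yields O(~serve_notice).
So O(~serve_notice) holds, i.e. serve_notice is forbidden. None of the other listed options is forbidden under the premises.

serve_notice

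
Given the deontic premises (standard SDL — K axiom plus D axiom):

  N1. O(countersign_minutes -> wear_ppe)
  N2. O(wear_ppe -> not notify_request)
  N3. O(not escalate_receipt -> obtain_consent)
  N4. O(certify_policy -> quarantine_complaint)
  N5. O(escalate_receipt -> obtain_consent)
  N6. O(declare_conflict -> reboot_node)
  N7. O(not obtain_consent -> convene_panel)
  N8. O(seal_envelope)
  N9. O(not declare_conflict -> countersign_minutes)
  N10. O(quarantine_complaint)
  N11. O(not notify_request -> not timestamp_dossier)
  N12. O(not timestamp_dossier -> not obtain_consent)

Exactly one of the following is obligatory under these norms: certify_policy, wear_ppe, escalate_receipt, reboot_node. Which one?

reboot_node

Premises 5 and 3 are O(escalate_receipt -> obtain_consent) and O(not escalate_receipt -> obtain_consent); every ideal world satisfies escalate_receipt or not escalate_receipt, so in either case obtain_consent holds — hence O(obtain_consent).
Premise 12 is O(not timestamp_dossier -> not obtain_consent); contrapositively O(obtain_consent -> timestamp_dossier). Since O(obtain_consent) holds, K gives O(timestamp_dossier).
The contrapositive of premise 11 (O(not notify_request -> not timestamp_dossier)) is O(timestamp_dossier -> notify_request), and O(timestamp_dossier) is already established, so O(notify_request).
Premise 2 is O(wear_ppe -> not notify_request); contrapositively O(notify_request -> not wear_ppe). Since O(notify_request) holds, K gives O(not wear_ppe).
Premise 1 is O(countersign_minutes -> wear_ppe); contrapositively O(not wear_ppe -> not countersign_minutes). Since O(not wear_ppe) holds, K gives O(not countersign_minutes).
Premise 9 is O(not declare_conflict -> countersign_minutes); contrapositively O(not countersign_minutes -> declare_conflict). Since O(not countersign_minutes) holds, K gives O(declare_conflict).
Applying K to premise 6 (O(declare_conflict -> reboot_node)) and O(declare_conflict) yields O(reboot_node).
So O(reboot_node) holds — reboot_node is obligatory. None of the other listed options is made obligatory by any chain of premises.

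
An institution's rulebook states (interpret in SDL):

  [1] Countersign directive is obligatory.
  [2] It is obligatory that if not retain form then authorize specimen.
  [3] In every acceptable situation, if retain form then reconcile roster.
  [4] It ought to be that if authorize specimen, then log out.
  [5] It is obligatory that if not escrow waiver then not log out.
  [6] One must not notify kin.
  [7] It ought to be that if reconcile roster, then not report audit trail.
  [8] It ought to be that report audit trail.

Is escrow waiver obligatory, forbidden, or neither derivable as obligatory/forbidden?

Obligatory

Premise 8 gives O(report_audit_trail).
The contrapositive of premise 7 (O(reconcile_roster → ¬report_audit_trail)) is O(report_audit_trail → ¬reconcile_roster), and O(report_audit_trail) is already established, so O(¬reconcile_roster).
The contrapositive of premise 3 (O(retain_form → reconcile_roster)) is O(¬reconcile_roster → ¬retain_form), and O(¬reconcile_roster) is already established, so O(¬retain_form).
With premise 2, O(¬retain_form → authorize_specimen), the K-axiom yields O(authorize_specimen).
From O(authorize_specimen) and premise 4, O(authorize_specimen → log_out), we obtain O(log_out).
Premise 5 is O(¬escrow_waiver → ¬log_out); contrapositively O(log_out → escrow_waiver). Since O(log_out) holds, K gives O(escrow_waiver).
Premises 1, 6 do not contribute to this derivation.
Hence escrow_waiver is obligatory.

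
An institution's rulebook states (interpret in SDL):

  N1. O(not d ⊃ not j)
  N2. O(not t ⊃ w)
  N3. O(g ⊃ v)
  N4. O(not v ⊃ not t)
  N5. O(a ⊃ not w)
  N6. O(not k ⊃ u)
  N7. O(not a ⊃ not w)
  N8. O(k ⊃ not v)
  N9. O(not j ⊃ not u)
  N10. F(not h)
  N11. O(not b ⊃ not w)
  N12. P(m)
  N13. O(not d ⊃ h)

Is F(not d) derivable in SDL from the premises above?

By case analysis on a: premise 5 gives O(a ⊃ not w) and premise 7 gives O(not a ⊃ not w), so O(not w) either way.
The contrapositive of premise 2 (O(not t ⊃ w)) is O(not w ⊃ t), and O(not w) is already established, so O(t).
The contrapositive of premise 4 (O(not v ⊃ not t)) is O(t ⊃ v), and O(t) is already established, so O(v).
The contrapositive of premise 8 (O(k ⊃ not v)) is O(v ⊃ not k), and O(v) is already established, so O(not k).
From O(not k) and premise 6, O(not k ⊃ u), we obtain O(u).
Premise 9, O(not j ⊃ not u), contraposes to O(u ⊃ j); with O(u) we get O(j).
Premise 1 is O(not d ⊃ not j); contrapositively O(j ⊃ d). Since O(j) holds, K gives O(d).
Premises 3, 10, 11, 12, 13 do not contribute to this derivation.
So O(d) holds, i.e. F(not d). The claim follows.

Yes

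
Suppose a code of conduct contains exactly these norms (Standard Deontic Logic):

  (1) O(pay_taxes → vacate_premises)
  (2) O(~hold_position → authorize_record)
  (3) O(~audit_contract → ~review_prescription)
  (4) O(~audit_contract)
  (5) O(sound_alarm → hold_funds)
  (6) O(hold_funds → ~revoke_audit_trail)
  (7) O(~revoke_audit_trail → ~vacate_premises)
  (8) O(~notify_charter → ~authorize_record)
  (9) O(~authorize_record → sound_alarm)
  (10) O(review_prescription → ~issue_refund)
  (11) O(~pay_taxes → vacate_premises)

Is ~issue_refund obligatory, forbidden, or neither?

Neither

Premise 10 is O(review_prescription → ~issue_refund), but O(review_prescription) is not derivable from the premises, so it does not yield O(~issue_refund).
No premise or chain of K-axiom applications forces O(~issue_refund), and none forces O(issue_refund). So ~issue_refund is neither obligatory nor forbidden under these norms.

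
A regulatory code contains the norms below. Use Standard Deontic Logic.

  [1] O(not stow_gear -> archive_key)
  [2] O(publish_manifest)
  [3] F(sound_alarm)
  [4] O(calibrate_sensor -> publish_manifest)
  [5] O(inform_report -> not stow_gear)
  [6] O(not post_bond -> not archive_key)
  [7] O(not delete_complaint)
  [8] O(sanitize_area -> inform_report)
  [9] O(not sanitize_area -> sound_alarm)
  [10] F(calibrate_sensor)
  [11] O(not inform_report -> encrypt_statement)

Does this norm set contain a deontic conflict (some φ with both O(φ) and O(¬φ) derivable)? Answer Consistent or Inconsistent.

Premise 4 is O(calibrate_sensor -> publish_manifest); even if O(publish_manifest) held, inferring O(calibrate_sensor) would be affirming the consequent — invalid.
So O(calibrate_sensor) is not derivable, and the apparent clash with O(not calibrate_sensor) does not arise.
A world satisfying every obligation exists (e.g. archive_key=true, calibrate_sensor=false, delete_complaint=false, encrypt_statement=false, inform_report=true, post_bond=true, publish_manifest=true, sanitize_area=true, sound_alarm=false, stow_gear=false); no atom is both obligatory and forbidden, so the set is consistent.

Consistent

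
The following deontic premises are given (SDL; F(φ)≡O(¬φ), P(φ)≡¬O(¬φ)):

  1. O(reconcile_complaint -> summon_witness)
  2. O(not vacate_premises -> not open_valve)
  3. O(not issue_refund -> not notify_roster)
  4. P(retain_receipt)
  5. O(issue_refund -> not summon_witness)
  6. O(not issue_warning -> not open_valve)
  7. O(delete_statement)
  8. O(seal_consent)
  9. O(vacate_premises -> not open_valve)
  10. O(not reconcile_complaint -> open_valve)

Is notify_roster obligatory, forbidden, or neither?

Forbidden

Premises 9 and 2 cover both cases: O(vacate_premises -> not open_valve) and O(not vacate_premises -> not open_valve). Since vacate_premises ∨ not vacate_premises is a tautology, O(not open_valve) follows.
The contrapositive of premise 10 (O(not reconcile_complaint -> open_valve)) is O(not open_valve -> reconcile_complaint), and O(not open_valve) is already established, so O(reconcile_complaint).
With premise 1, O(reconcile_complaint -> summon_witness), the K-axiom yields O(summon_witness).
Premise 5, O(issue_refund -> not summon_witness), contraposes to O(summon_witness -> not issue_refund); with O(summon_witness) we get O(not issue_refund).
Premise 3 is O(not issue_refund -> not notify_roster); since O(not issue_refund), deontic closure gives O(not notify_roster).
Premises 4, 6, 7, 8 do not contribute to this derivation.
Thus O(not notify_roster), which is F(notify_roster): notify_roster is forbidden.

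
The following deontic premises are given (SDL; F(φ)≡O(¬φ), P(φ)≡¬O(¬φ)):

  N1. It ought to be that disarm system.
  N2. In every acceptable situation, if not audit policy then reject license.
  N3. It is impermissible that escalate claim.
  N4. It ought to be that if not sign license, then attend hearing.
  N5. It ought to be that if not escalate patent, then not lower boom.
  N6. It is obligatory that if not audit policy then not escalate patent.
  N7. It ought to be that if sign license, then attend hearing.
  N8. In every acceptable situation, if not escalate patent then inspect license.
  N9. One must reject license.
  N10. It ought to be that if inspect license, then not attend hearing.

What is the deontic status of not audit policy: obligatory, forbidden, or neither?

Forbidden

By case analysis on ¬sign_license: premise 4 gives O(¬sign_license → attend_hearing) and premise 7 gives O(sign_license → attend_hearing), so O(attend_hearing) either way.
Premise 10, O(inspect_license → ¬attend_hearing), contraposes to O(attend_hearing → ¬inspect_license); with O(attend_hearing) we get O(¬inspect_license).
Premise 8, O(¬escalate_patent → inspect_license), contraposes to O(¬inspect_license → escalate_patent); with O(¬inspect_license) we get O(escalate_patent).
Premise 6, O(¬audit_policy → ¬escalate_patent), contraposes to O(escalate_patent → audit_policy); with O(escalate_patent) we get O(audit_policy).
Premises 1, 2, 3, 5, 9 do not contribute to this derivation.
Thus O(audit_policy), which is F(¬audit_policy): ¬audit_policy is forbidden.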